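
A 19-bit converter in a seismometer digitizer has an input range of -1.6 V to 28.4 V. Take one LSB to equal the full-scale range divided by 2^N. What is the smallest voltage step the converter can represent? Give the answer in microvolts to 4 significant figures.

Range = 28.4 − (-1.6) = 30 V.
2^19 = 524288 levels.
Step size = 30/524288 V = 57.22 µV.

57.22 µV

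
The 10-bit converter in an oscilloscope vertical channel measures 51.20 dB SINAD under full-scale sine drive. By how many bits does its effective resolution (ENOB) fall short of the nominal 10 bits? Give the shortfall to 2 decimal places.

N_eff = (51.20 − 1.76)/6.02 = 8.2126 bits.
10 − 8.2126 = 1.79 bits below nominal.

1.79 bits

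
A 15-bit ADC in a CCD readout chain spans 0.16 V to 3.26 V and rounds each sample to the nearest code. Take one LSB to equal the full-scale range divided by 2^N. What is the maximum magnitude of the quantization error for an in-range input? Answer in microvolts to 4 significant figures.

Range = 3.26 − (0.16) = 3.1 V.
LSB = 3.1 V / 2^15 = 94.6045 µV.
|e|_max = LSB/2 = 47.30 µV.

47.30 µV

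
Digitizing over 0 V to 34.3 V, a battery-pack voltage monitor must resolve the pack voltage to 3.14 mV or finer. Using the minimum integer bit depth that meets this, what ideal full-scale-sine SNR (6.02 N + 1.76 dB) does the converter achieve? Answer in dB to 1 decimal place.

86.0 dB

Range is 34.3 V.
34.3 V / 3.14 mV = 10920. Since 2^13 = 8192 and 2^14 = 16384, N = 14.
Ideal SNR at N = 14: 6.02·14 + 1.76 = 86.0 dB.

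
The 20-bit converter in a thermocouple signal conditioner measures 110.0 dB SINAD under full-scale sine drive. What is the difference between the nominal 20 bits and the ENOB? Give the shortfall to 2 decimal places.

2.02 bits

Effective bits = (110.0 − 1.76)/6.02 = 17.9801.
20 − 17.9801 = 2.02 bits below nominal.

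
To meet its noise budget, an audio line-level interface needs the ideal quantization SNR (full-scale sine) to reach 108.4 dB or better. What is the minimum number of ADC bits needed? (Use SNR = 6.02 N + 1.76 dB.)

Solving 6.02 N ≥ 108.4 − 1.76: N ≥ 17.714. Round up → N = 18.

18 bits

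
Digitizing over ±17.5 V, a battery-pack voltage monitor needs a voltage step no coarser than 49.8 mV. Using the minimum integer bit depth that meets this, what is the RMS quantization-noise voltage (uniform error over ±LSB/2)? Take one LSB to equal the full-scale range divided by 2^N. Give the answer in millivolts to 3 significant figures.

9.87 mV

Range = 17.5 − (-17.5) = 35 V.
Levels needed ≥ 35/49.8 mV = 702.8. 2^10 = 1024 suffices, so N_min = 10.
One LSB is 35 V / 1024 = 34.180 mV.
σ_q = LSB/√12 = 34.180 mV/3.4641 = 9.87 mV.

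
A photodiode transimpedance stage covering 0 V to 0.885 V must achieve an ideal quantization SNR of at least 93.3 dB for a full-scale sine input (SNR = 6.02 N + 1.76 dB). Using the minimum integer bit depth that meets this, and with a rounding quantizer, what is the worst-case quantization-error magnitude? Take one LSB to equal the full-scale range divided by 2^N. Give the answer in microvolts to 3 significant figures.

6.75 µV

Full-scale range = 0.885 V.
6.02 N + 1.76 ≥ 93.3 gives N ≥ 15.206, so the minimum integer is 16.
Step size = 0.885/65536 V = 13.504 µV.
Max error for round-to-nearest is LSB/2 = 6.75 µV.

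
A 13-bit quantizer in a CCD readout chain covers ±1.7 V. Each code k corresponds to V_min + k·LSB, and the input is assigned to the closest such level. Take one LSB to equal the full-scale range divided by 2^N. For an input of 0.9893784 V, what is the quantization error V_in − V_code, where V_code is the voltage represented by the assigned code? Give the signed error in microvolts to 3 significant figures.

Range = 1.7 − (-1.7) = 3.4 V. LSB = 3.4 V / 2^13 ≈ 415.0 µV.
Position in LSBs: (0.9893784 − (-1.7)) × 8192/3.4 = 6479.8200; rounding gives k = 6480.
Reconstructed level: -1.7 + 6480 × 3.4/8192 V = 0.9894531250 V.
V_in − V_code = 0.9893784 − (0.9894531250) = −74.7 µV.

−74.7 µV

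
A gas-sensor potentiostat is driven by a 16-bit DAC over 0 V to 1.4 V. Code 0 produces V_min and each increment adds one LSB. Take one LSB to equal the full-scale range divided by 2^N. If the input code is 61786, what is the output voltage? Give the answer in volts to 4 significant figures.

Full-scale range = 1.4 V. LSB = 1.4 V / 2^16.
V_out = 0 + 61786 × (1.4/65536) V
      = 0 V + 1.31989 V = 1.31989 V.

1.320 V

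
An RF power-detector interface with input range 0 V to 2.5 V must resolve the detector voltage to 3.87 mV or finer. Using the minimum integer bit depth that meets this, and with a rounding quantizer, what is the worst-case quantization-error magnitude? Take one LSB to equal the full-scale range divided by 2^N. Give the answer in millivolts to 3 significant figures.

1.22 mV

Span = 2.5 V.
Need 2^N ≥ 2.5 V / 3.87 mV = 646.0 → N_min = 10.
LSB = 2.5 V / 2^10 = 2.4414 mV.
|e|_max = LSB/2 = 1.22 mV.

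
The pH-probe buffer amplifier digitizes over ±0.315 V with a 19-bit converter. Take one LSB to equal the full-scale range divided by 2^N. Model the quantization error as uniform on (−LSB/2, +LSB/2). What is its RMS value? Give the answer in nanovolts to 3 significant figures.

Span: 0.315 V − (-0.315 V) = 0.63 V.
Step size = 0.63/524288 V = 1.2016 µV.
σ_q = LSB/√12 = 1.2016 µV/3.4641 = 347 nV.

347 nV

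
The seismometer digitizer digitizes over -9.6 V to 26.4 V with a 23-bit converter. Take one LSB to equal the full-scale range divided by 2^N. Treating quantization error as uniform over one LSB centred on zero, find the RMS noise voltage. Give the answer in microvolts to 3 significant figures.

The full-scale span is 26.4 − (-9.6) = 36 V.
LSB = 36 V / 2^23 = 4.2915 µV.
σ_q = LSB/√12 = 4.2915 µV/3.4641 = 1.24 µV.

1.24 µV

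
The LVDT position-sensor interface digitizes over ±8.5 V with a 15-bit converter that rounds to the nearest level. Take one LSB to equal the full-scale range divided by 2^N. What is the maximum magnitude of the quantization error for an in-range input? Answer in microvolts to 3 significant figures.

The full-scale span is 8.5 − (-8.5) = 17 V.
One LSB is 17 V / 32768 = 0.51880 mV.
|e|_max = LSB/2 = 259 µV.

259 µV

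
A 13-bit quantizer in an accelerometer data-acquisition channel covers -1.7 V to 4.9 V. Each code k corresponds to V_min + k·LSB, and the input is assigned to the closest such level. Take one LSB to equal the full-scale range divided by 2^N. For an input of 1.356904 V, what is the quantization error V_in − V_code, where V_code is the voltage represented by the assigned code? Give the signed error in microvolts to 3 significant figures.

Span: 4.9 V − (-1.7 V) = 6.6 V. LSB = 6.6 V / 2^13 ≈ 0.8057 mV.
(1.356904 − (-1.7)) / LSB = 3.056904 × 8192/6.6 = 3794.2663. Nearest integer: k = 3794.
Reconstructed level: -1.7 + 3794 × 6.6/8192 V = 1.356689453 V.
Error = V_in − V_code = 1.356904 − (1.356689453) = +215 µV.

+215 µV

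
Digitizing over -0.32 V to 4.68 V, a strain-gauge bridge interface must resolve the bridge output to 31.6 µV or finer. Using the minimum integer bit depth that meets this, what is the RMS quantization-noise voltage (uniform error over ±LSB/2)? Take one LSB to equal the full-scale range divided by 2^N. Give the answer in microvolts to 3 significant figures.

Full-scale range = 4.68 V − (-0.32 V) = 5 V.
Levels needed ≥ 5/31.6 µV = 158200. 2^18 = 262144 suffices, so N_min = 18.
Step size = 5/262144 V = 19.073 µV.
RMS noise = LSB/√12 = 5.51 µV.

5.51 µV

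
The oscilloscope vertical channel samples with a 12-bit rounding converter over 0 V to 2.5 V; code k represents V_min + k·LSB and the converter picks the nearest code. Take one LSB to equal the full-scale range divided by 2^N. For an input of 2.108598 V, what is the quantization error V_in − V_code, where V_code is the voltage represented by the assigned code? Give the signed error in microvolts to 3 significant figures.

Span = 2.5 V. LSB = 2.5 V / 2^12 ≈ 0.6104 mV.
(V_in − V_min)/LSB = (2.108598 − (0)) × 4096/2.5 = 3454.7270 → nearest code k = 3455.
V_code = V_min + k × range/2^12 = 0 + 3455 × 2.5/4096 = 2.108764648 V.
Error = V_in − V_code = 2.108598 − (2.108764648) = −167 µV.

−167 µV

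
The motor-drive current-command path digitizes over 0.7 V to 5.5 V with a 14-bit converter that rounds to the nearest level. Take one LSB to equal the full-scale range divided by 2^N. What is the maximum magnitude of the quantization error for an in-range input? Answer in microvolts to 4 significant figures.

Range = 5.5 − (0.7) = 4.8 V.
LSB = 4.8 V ÷ 2^14 = 4.8/16384 V = 292.969 µV.
|e|_max = LSB/2 = 146.5 µV.

146.5 µV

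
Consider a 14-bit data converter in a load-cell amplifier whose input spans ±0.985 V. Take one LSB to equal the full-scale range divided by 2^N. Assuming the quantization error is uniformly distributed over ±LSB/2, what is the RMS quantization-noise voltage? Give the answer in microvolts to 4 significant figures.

Full-scale range = 0.985 V − (-0.985 V) = 1.97 V.
One LSB is 1.97 V / 16384 = 120.239 µV.
σ_q = LSB/√12 = 120.239 µV/3.4641 = 34.71 µV.

34.71 µV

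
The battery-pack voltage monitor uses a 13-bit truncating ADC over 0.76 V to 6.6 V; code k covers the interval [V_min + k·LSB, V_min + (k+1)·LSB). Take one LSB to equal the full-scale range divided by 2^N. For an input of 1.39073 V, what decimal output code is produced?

884

Span: 6.6 V − (0.76 V) = 5.84 V. LSB = 5.84 V / 2^13 ≈ 0.7129 mV.
(V_in − V_min) × 2^13/range = (1.39073 − (0.76)) × 8192/5.84 = 884.750.
Floor → code = 884.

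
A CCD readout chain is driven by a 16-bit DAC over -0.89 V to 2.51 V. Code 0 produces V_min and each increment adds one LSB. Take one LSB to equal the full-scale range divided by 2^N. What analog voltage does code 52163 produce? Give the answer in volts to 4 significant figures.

1.816 V

Full-scale range = 2.51 V − (-0.89 V) = 3.4 V. LSB = 3.4 V / 2^16.
V_out = -0.89 + 52163 × (3.4/65536) V
      = -0.89 + 2.70621 = 1.81621 V.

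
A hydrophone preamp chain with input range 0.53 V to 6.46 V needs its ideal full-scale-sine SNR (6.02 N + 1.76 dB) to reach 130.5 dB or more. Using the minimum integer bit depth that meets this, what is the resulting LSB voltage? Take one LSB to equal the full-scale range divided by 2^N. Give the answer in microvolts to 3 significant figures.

Span: 6.46 V − (0.53 V) = 5.93 V.
6.02 N + 1.76 ≥ 130.5 gives N ≥ 21.385, so the minimum integer is 22.
LSB = 5.93 V ÷ 2^22 = 5.93/4194304 V = 1.41 µV.

1.41 µV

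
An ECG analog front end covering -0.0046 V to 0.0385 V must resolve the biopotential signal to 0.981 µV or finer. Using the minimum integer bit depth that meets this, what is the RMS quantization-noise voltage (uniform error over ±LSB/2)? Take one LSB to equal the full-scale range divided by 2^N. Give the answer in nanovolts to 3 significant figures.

Range = 0.0385 − (-0.0046) = 0.0431 V.
Need 2^N ≥ 0.0431 V / 0.981 µV = 43930 → N_min = 16.
Step size = 0.0431/65536 V = 0.65765 µV.
σ_q = LSB/√12 = 0.65765 µV/3.4641 = 190 nV.

190 nV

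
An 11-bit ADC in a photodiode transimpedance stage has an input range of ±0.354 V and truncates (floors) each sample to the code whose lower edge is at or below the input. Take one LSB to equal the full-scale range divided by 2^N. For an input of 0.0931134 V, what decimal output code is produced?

Span: 0.354 V − (-0.354 V) = 0.708 V. LSB = 0.708 V / 2^11 ≈ 345.7 µV.
V_in − V_min = 0.0931134 − (-0.354) = 0.4471134 V.
Divide by LSB: 0.4471134 × 2048/0.708 = 1293.3450.
Truncating gives code 1293.

1293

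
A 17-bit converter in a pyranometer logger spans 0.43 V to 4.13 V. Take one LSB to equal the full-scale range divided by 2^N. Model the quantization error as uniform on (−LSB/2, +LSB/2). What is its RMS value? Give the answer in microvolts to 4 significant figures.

8.149 µV

Range = 4.13 − (0.43) = 3.7 V.
One LSB is 3.7 V / 131072 = 28.2288 µV.
For a uniform distribution on [−LSB/2, +LSB/2], V_rms = LSB/√12 = 28.2288 µV/3.4641 = 8.149 µV.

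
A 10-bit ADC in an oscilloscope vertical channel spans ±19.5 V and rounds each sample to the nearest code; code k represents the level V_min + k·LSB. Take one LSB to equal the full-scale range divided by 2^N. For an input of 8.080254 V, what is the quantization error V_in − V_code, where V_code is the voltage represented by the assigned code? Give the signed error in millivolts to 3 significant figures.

+6.04 mV

Span: 19.5 V − (-19.5 V) = 39 V. LSB = 39 V / 2^10 ≈ 38.09 mV.
Position in LSBs: (8.080254 − (-19.5)) × 1024/39 = 724.1585; rounding gives k = 724.
V_code = -19.5 + (724/1024) × 39 = 8.074218750 V.
e = 8.080254 − (8.074218750) = +6.04 mV.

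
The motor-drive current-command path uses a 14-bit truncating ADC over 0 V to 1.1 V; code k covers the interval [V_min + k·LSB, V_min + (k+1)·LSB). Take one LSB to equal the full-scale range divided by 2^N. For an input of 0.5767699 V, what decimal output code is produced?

Full-scale range = 1.1 V. LSB = 1.1 V / 2^14 ≈ 67.14 µV.
code = ⌊(V_in − V_min)/LSB⌋ = ⌊(V_in − V_min) × 2^14 / range⌋
     = ⌊(0.5767699 − (0)) × 16384 / 1.1⌋ = ⌊0.5767699 × 16384/1.1⌋
     = ⌊8590.725⌋ = 8590.

8590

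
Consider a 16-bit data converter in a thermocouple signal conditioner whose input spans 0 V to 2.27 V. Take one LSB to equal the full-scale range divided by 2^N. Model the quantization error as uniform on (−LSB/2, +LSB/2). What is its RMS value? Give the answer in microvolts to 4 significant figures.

V_FS = 2.27 V.
Step size = 2.27/65536 V = 34.6375 µV.
RMS of a uniform error over width LSB is LSB/√12 = 9.999 µV.

9.999 µV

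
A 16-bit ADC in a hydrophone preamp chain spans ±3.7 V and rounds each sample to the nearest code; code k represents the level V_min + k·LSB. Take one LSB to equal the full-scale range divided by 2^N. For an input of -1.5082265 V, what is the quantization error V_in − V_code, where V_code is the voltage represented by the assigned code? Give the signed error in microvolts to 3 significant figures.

−20.3 µV

Span: 3.7 V − (-3.7 V) = 7.4 V. LSB = 7.4 V / 2^16 ≈ 112.9 µV.
Position in LSBs: (-1.5082265 − (-3.7)) × 65536/7.4 = 19410.8200; rounding gives k = 19411.
V_code = V_min + k × range/2^16 = -3.7 + 19411 × 7.4/65536 = -1.5082061768 V.
Error = V_in − V_code = -1.5082265 − (-1.5082061768) = −20.3 µV.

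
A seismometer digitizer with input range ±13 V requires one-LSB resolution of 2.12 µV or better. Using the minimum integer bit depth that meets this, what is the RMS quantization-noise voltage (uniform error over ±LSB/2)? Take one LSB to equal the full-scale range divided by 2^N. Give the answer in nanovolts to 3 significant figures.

447 nV

The full-scale span is 13 − (-13) = 26 V.
Required number of levels: 26/2.12 µV = 1.2264e7; smallest N with 2^N ≥ that is 24.
LSB = 26 V ÷ 2^24 = 26/16777216 V = 1.5497 µV.
σ_q = LSB/√12 = 1.5497 µV/3.4641 = 447 nV.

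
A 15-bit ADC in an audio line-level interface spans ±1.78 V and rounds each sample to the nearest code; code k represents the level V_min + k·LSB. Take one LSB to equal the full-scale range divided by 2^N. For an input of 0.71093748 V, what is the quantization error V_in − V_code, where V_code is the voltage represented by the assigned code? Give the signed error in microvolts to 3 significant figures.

The full-scale span is 1.78 − (-1.78) = 3.56 V. LSB = 3.56 V / 2^15 ≈ 108.6 µV.
(V_in − V_min)/LSB = (0.71093748 − (-1.78)) × 32768/3.56 = 22927.8200 → nearest code k = 22928.
Reconstructed level: -1.78 + 22928 × 3.56/32768 V = 0.71095703125 V.
V_in − V_code = 0.71093748 − (0.71095703125) = −19.6 µV.

−19.6 µV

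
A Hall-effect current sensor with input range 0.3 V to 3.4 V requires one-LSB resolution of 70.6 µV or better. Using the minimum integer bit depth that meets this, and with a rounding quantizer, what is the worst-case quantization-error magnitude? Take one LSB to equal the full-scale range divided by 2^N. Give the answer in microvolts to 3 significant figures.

23.7 µV

The full-scale span is 3.4 − (0.3) = 3.1 V.
Required number of levels: 3.1/70.6 µV = 43909; smallest N with 2^N ≥ that is 16.
LSB = 3.1 V / 2^16 = 47.302 µV.
Half an LSB is 23.7 µV.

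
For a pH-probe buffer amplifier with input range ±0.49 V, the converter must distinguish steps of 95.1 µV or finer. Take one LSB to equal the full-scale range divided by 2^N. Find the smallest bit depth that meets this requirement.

The full-scale span is 0.49 − (-0.49) = 0.98 V.
Required number of levels: 0.98/95.1 µV = 10305; smallest N with 2^N ≥ that is 14.

14 bits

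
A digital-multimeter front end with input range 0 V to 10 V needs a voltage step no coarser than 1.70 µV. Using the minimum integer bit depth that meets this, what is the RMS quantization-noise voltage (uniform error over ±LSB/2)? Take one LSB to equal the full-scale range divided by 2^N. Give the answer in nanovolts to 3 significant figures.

Full-scale range = 10 V.
Required number of levels: 10/1.70 µV = 5.8824e6; smallest N with 2^N ≥ that is 23.
One LSB is 10 V / 8388608 = 1.1921 µV.
V_rms = LSB/√12 = 344 nV.

344 nV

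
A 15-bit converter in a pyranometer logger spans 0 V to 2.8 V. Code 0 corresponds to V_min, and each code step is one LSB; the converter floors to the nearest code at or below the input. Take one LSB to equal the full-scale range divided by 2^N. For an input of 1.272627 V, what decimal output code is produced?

V_FS = 2.8 V. LSB = 2.8 V / 2^15 ≈ 85.45 µV.
V_in − V_min = 1.272627 − (0) = 1.272627 V.
Divide by LSB: 1.272627 × 32768/2.8 = 14893.3720.
Truncating gives code 14893.

14893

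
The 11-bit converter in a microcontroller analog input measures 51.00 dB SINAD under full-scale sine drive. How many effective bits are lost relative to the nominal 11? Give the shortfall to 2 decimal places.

ENOB = (SINAD − 1.76)/6.02 = (51.00 − 1.76)/6.02 = 8.1794 bits.
Lost resolution: 11 − 8.1794 = 2.8206 bits.

2.82 bits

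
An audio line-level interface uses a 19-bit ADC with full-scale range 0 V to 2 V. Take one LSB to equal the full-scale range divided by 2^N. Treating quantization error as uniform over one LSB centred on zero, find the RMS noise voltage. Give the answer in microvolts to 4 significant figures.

Range is 2 V.
One LSB is 2 V / 524288 = 3.81470 µV.
RMS of a uniform error over width LSB is LSB/√12 = 1.101 µV.

1.101 µV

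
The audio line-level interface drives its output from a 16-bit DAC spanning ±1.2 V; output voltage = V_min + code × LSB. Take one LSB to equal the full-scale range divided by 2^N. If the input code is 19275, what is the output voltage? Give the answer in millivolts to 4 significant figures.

Span: 1.2 V − (-1.2 V) = 2.4 V. LSB = 2.4 V / 2^16.
V_out = -1.2 + 19275 × (2.4/65536) V
      = -1.2 + 0.705872 = -0.494128 V.

-494.1 mV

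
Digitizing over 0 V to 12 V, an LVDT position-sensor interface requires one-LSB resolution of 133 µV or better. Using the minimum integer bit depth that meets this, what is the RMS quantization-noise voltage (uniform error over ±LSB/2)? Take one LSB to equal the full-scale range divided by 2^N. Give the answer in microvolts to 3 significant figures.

Full-scale range = 12 V.
Required number of levels: 12/133 µV = 90226; smallest N with 2^N ≥ that is 17.
LSB = 12 V / 2^17 = 91.553 µV.
σ_q = LSB/√12 = 91.553 µV/3.4641 = 26.4 µV.

26.4 µV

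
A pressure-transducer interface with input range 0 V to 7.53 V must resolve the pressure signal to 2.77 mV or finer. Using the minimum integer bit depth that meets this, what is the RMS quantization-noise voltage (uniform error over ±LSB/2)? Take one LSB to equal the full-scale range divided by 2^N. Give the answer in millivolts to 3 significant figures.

0.531 mV

Range is 7.53 V.
7.53 V / 2.77 mV = 2718. Since 2^11 = 2048 and 2^12 = 4096, N = 12.
LSB = 7.53 V ÷ 2^12 = 7.53/4096 V = 1.8384 mV.
V_rms = LSB/√12 = 0.531 mV.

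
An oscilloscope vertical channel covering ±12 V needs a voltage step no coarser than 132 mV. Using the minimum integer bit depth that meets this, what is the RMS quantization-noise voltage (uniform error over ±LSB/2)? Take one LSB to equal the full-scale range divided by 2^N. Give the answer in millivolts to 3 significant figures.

27.1 mV

Span: 12 V − (-12 V) = 24 V.
Need 2^N ≥ 24 V / 132 mV = 181.8 → N_min = 8.
Step size = 24/256 V = 93.750 mV.
σ_q = LSB/√12 = 93.750 mV/3.4641 = 27.1 mV.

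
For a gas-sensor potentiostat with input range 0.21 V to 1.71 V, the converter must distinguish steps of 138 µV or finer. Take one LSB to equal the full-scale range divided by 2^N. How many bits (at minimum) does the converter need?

14 bits

Full-scale range = 1.71 V − (0.21 V) = 1.5 V.
Required number of levels: 1.5/138 µV = 10870; smallest N with 2^N ≥ that is 14.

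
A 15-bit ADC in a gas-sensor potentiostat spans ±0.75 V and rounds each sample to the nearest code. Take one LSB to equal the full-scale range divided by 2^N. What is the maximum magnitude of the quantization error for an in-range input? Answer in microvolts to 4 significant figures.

22.89 µV

The full-scale span is 0.75 − (-0.75) = 1.5 V.
LSB = 1.5 V ÷ 2^15 = 1.5/32768 V = 45.7764 µV.
A rounding quantizer has |error| ≤ LSB/2 = 22.89 µV.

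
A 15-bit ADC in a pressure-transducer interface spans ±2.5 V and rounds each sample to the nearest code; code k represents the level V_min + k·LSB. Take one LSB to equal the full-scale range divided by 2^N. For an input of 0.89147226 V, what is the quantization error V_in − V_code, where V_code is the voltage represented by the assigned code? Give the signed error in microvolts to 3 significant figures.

+53.8 µV

Range = 2.5 − (-2.5) = 5 V. LSB = 5 V / 2^15 ≈ 152.6 µV.
(0.89147226 − (-2.5)) / LSB = 3.39147226 × 32768/5 = 22226.3526. Nearest integer: k = 22226.
Reconstructed level: -2.5 + 22226 × 5/32768 V = 0.89141845703 V.
e = 0.89147226 − (0.89141845703) = +53.8 µV.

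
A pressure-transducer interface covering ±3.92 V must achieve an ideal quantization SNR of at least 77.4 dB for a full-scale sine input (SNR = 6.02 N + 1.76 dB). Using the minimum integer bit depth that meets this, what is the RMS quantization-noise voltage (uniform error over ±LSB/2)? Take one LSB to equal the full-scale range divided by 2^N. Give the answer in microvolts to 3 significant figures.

Range = 3.92 − (-3.92) = 7.84 V.
6.02 N + 1.76 ≥ 77.4 gives N ≥ 12.565, so the minimum integer is 13.
Step size = 7.84/8192 V = 0.95703 mV.
RMS noise = LSB/√12 = 276 µV.

276 µV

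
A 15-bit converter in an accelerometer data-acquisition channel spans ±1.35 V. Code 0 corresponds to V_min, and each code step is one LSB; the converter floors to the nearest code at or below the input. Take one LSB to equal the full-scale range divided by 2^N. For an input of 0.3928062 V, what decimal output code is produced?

21151

Full-scale range = 1.35 V − (-1.35 V) = 2.7 V. LSB = 2.7 V / 2^15 ≈ 82.40 µV.
code = ⌊(V_in − V_min)/LSB⌋ = ⌊(V_in − V_min) × 2^15 / range⌋
     = ⌊(0.3928062 − (-1.35)) × 32768 / 2.7⌋ = ⌊1.7428062 × 32768/2.7⌋
     = ⌊21151.212⌋ = 21151.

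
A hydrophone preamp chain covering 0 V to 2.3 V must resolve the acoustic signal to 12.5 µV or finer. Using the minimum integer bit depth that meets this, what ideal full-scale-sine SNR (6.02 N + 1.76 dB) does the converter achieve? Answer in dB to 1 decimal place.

Full-scale range = 2.3 V.
Levels needed ≥ 2.3/12.5 µV = 184000. 2^18 = 262144 suffices, so N_min = 18.
SNR = 6.02 × 18 + 1.76 = 110.12 dB.

110.1 dB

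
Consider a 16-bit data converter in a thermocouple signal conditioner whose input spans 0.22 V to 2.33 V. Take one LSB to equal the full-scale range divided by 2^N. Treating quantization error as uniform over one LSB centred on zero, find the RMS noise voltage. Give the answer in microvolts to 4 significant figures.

9.294 µV

Range = 2.33 − (0.22) = 2.11 V.
One LSB is 2.11 V / 65536 = 32.1960 µV.
RMS of a uniform error over width LSB is LSB/√12 = 9.294 µV.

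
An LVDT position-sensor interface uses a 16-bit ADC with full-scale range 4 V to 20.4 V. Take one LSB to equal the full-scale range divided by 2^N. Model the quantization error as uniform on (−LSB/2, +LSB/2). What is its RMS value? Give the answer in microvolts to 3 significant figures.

72.2 µV

Full-scale range = 20.4 V − (4 V) = 16.4 V.
LSB = 16.4 V / 2^16 = 250.24 µV.
RMS of a uniform error over width LSB is LSB/√12 = 72.2 µV.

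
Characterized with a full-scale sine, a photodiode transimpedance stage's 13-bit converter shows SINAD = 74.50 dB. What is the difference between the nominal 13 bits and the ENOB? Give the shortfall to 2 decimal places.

N_eff = (74.50 − 1.76)/6.02 = 12.0831 bits.
Lost resolution: 13 − 12.0831 = 0.9169 bits.

0.92 bits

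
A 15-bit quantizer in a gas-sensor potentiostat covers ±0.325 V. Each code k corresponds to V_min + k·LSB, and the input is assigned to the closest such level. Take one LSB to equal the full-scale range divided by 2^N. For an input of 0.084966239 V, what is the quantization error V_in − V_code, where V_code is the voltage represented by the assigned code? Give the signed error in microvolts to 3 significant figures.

The full-scale span is 0.325 − (-0.325) = 0.65 V. LSB = 0.65 V / 2^15 ≈ 19.84 µV.
(V_in − V_min)/LSB = (0.084966239 − (-0.325)) × 32768/0.65 = 20667.3442 → nearest code k = 20667.
V_code = -0.325 + (20667/32768) × 0.65 = 0.084959411621 V.
V_in − V_code = 0.084966239 − (0.084959411621) = +6.83 µV.

+6.83 µV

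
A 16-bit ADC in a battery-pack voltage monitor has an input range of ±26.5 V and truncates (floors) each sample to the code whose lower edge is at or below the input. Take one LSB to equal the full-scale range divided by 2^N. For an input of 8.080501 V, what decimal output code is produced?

42759

Span: 26.5 V − (-26.5 V) = 53 V. LSB = 53 V / 2^16 ≈ 0.8087 mV.
(V_in − V_min) × 2^16/range = (8.080501 − (-26.5)) × 65536/53 = 42759.768.
Floor → code = 42759.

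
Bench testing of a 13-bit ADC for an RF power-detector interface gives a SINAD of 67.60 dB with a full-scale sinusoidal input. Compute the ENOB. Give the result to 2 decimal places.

ENOB = (67.60 − 1.76)/6.02 = 10.9369 bits.

10.94 bits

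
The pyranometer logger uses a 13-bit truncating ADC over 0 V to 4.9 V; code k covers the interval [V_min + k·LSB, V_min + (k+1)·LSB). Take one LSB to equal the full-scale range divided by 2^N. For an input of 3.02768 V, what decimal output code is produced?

5061

V_FS = 4.9 V. LSB = 4.9 V / 2^13 ≈ 0.5981 mV.
(V_in − V_min) × 2^13/range = (3.02768 − (0)) × 8192/4.9 = 5061.787.
Floor → code = 5061.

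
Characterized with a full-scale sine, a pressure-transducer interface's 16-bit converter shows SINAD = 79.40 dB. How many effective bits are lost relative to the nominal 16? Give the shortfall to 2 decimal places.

3.10 bits

Effective bits = (79.40 − 1.76)/6.02 = 12.8970.
Lost resolution: 16 − 12.8970 = 3.1030 bits.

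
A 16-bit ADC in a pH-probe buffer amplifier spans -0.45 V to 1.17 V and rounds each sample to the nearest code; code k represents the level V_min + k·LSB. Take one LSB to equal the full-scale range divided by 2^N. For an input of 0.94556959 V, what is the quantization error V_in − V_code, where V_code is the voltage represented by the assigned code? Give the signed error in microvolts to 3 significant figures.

Full-scale range = 1.17 V − (-0.45 V) = 1.62 V. LSB = 1.62 V / 2^16 ≈ 24.72 µV.
(0.94556959 − (-0.45)) / LSB = 1.39556959 × 65536/1.62 = 56456.8202. Nearest integer: k = 56457.
V_code = V_min + k × range/2^16 = -0.45 + 56457 × 1.62/65536 = 0.94557403564 V.
Error = V_in − V_code = 0.94556959 − (0.94557403564) = −4.45 µV.

−4.45 µV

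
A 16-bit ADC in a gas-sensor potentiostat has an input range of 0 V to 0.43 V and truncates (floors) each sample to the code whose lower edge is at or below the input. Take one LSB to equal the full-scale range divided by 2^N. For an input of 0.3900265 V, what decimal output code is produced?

V_FS = 0.43 V. LSB = 0.43 V / 2^16 ≈ 6.561 µV.
V_in − V_min = 0.3900265 − (0) = 0.3900265 V.
Divide by LSB: 0.3900265 × 65536/0.43 = 59443.6668.
Truncating gives code 59443.

59443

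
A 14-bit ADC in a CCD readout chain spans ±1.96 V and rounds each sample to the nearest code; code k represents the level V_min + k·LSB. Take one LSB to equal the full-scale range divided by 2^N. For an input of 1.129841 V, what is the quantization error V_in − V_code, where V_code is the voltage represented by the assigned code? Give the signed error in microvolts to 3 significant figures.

+65.6 µV

The full-scale span is 1.96 − (-1.96) = 3.92 V. LSB = 3.92 V / 2^14 ≈ 239.3 µV.
Position in LSBs: (1.129841 − (-1.96)) × 16384/3.92 = 12914.2742; rounding gives k = 12914.
Reconstructed level: -1.96 + 12914 × 3.92/16384 V = 1.1297753906 V.
e = 1.129841 − (1.1297753906) = +65.6 µV.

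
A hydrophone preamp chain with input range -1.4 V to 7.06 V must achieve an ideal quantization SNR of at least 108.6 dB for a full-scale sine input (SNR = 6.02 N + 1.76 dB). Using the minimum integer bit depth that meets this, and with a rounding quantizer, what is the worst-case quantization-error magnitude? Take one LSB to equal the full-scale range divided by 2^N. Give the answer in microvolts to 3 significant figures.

16.1 µV

Range = 7.06 − (-1.4) = 8.46 V.
N ≥ (108.6 − 1.76)/6.02 = 17.748 → N_min = 18.
LSB = 8.46 V / 2^18 = 32.272 µV.
Half an LSB is 16.1 µV.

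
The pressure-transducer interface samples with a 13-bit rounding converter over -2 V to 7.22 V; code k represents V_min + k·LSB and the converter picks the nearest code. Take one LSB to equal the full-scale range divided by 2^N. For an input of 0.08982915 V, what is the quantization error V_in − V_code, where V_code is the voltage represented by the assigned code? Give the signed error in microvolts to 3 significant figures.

The full-scale span is 7.22 − (-2) = 9.22 V. LSB = 9.22 V / 2^13 ≈ 1.125 mV.
(V_in − V_min)/LSB = (0.08982915 − (-2)) × 8192/9.22 = 1856.8200 → nearest code k = 1857.
Reconstructed level: -2 + 1857 × 9.22/8192 V = 0.09003173828 V.
V_in − V_code = 0.08982915 − (0.09003173828) = −203 µV.

−203 µV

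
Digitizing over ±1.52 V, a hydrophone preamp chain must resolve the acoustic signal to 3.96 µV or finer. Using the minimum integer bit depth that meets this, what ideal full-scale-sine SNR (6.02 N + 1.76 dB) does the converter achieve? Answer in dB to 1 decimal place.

122.2 dB

Span: 1.52 V − (-1.52 V) = 3.04 V.
Need 2^N ≥ 3.04 V / 3.96 µV = 767700 → N_min = 20.
Ideal SNR at N = 20: 6.02·20 + 1.76 = 122.2 dB.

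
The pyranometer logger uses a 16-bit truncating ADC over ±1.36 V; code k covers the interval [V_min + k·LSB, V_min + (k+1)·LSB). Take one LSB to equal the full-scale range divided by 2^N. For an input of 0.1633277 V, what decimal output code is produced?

Full-scale range = 1.36 V − (-1.36 V) = 2.72 V. LSB = 2.72 V / 2^16 ≈ 41.50 µV.
code = ⌊(V_in − V_min)/LSB⌋ = ⌊(V_in − V_min) × 2^16 / range⌋
     = ⌊(0.1633277 − (-1.36)) × 65536 / 2.72⌋ = ⌊1.5233277 × 65536/2.72⌋
     = ⌊36703.237⌋ = 36703.

36703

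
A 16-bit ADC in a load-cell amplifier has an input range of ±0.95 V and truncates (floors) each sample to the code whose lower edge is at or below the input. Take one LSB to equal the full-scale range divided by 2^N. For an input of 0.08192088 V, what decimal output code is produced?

35593

Full-scale range = 0.95 V − (-0.95 V) = 1.9 V. LSB = 1.9 V / 2^16 ≈ 28.99 µV.
(V_in − V_min) × 2^16/range = (0.08192088 − (-0.95)) × 65536/1.9 = 35593.667.
Floor → code = 35593.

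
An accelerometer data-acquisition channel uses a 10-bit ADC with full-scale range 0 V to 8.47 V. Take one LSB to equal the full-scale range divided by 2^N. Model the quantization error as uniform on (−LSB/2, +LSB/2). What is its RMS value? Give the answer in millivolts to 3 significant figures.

Range is 8.47 V.
LSB = 8.47 V ÷ 2^10 = 8.47/1024 V = 8.2715 mV.
RMS of a uniform error over width LSB is LSB/√12 = 2.39 mV.

2.39 mV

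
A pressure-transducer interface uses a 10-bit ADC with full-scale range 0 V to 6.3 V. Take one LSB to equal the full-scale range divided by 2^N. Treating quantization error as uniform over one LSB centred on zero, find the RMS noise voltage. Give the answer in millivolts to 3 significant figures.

1.78 mV

Span = 6.3 V.
LSB = 6.3 V ÷ 2^10 = 6.3/1024 V = 6.1523 mV.
σ_q = LSB/√12 = 6.1523 mV/3.4641 = 1.78 mV.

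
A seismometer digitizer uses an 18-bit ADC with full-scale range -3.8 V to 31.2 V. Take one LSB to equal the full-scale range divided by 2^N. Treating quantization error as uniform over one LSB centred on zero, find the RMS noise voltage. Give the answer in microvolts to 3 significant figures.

38.5 µV

Range = 31.2 − (-3.8) = 35 V.
Step size = 35/262144 V = 133.51 µV.
For a uniform distribution on [−LSB/2, +LSB/2], V_rms = LSB/√12 = 133.51 µV/3.4641 = 38.5 µV.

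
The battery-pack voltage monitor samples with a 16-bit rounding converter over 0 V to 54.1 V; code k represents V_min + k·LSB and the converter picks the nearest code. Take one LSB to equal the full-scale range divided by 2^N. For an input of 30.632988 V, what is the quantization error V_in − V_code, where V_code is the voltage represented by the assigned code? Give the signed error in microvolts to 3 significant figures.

+316 µV

Full-scale range = 54.1 V. LSB = 54.1 V / 2^16 ≈ 0.8255 mV.
Position in LSBs: (30.632988 − (0)) × 65536/54.1 = 37108.3827; rounding gives k = 37108.
Reconstructed level: 0 + 37108 × 54.1/65536 V = 30.632672119 V.
Error = V_in − V_code = 30.632988 − (30.632672119) = +316 µV.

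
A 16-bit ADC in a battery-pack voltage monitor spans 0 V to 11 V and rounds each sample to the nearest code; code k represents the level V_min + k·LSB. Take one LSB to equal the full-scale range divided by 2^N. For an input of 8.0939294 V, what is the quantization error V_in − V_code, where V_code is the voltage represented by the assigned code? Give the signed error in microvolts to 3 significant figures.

Range is 11 V. LSB = 11 V / 2^16 ≈ 167.8 µV.
(8.0939294 − (0)) / LSB = 8.0939294 × 65536/11 = 48222.1597. Nearest integer: k = 48222.
Reconstructed level: 0 + 48222 × 11/65536 V = 8.0939025879 V.
V_in − V_code = 8.0939294 − (8.0939025879) = +26.8 µV.

+26.8 µV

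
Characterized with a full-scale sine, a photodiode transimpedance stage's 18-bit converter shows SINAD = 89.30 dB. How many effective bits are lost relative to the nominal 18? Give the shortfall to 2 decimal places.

3.46 bits

N_eff = (89.30 − 1.76)/6.02 = 14.5415 bits.
18 − 14.5415 = 3.46 bits below nominal.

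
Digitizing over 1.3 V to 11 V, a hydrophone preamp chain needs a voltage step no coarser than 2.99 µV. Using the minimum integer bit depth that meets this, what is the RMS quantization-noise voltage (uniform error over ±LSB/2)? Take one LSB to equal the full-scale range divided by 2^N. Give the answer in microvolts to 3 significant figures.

Range = 11 − (1.3) = 9.7 V.
Need 2^N ≥ 9.7 V / 2.99 µV = 3.244e6 → N_min = 22.
LSB = 9.7 V / 2^22 = 2.3127 µV.
RMS noise = LSB/√12 = 0.668 µV.

0.668 µV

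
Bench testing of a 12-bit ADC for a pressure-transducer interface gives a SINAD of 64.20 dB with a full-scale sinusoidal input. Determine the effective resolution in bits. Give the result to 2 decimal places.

(64.20 − 1.76) / 6.02 = 62.44/6.02 = 10.3721 effective bits.

10.37 bits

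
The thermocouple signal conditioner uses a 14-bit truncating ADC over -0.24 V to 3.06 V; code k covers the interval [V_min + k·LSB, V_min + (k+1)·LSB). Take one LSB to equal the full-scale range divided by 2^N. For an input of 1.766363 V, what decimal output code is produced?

Span: 3.06 V − (-0.24 V) = 3.3 V. LSB = 3.3 V / 2^14 ≈ 201.4 µV.
(V_in − V_min) × 2^14/range = (1.766363 − (-0.24)) × 16384/3.3 = 9961.288.
Floor → code = 9961.

9961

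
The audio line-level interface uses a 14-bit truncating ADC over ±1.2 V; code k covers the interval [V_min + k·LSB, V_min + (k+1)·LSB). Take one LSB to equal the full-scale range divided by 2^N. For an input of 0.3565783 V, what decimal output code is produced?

Range = 1.2 − (-1.2) = 2.4 V. LSB = 2.4 V / 2^14 ≈ 146.5 µV.
code = ⌊(V_in − V_min)/LSB⌋ = ⌊(V_in − V_min) × 2^14 / range⌋
     = ⌊(0.3565783 − (-1.2)) × 16384 / 2.4⌋ = ⌊1.5565783 × 16384/2.4⌋
     = ⌊10626.241⌋ = 10626.

10626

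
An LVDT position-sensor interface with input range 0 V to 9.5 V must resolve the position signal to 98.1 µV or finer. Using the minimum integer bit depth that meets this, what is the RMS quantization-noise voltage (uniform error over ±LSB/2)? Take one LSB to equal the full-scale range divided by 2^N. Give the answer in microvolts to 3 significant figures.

Range is 9.5 V.
Levels needed ≥ 9.5/98.1 µV = 96840. 2^17 = 131072 suffices, so N_min = 17.
One LSB is 9.5 V / 131072 = 72.479 µV.
RMS noise = LSB/√12 = 20.9 µV.

20.9 µV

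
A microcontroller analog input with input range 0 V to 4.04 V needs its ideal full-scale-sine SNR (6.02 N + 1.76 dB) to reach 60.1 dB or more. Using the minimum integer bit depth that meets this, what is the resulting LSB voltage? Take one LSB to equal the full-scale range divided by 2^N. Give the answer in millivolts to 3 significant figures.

3.95 mV

V_FS = 4.04 V.
Solving 6.02 N ≥ 60.1 − 1.76: N ≥ 9.691. Round up → N = 10.
Step size = 4.04/1024 V = 3.95 mV.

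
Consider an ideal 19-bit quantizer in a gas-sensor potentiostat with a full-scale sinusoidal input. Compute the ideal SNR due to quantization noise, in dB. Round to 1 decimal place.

6.02(19) + 1.76 = 114.38 + 1.76 = 116.14 dB.

116.1 dB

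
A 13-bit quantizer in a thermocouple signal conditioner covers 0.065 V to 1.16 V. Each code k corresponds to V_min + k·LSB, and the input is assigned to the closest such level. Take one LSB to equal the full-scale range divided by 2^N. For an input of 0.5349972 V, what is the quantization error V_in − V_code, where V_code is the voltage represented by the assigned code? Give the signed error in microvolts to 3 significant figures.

+24.1 µV

The full-scale span is 1.16 − (0.065) = 1.095 V. LSB = 1.095 V / 2^13 ≈ 133.7 µV.
Position in LSBs: (0.5349972 − (0.065)) × 8192/1.095 = 3516.1800; rounding gives k = 3516.
V_code = 0.065 + (3516/8192) × 1.095 = 0.5349731445 V.
V_in − V_code = 0.5349972 − (0.5349731445) = +24.1 µV.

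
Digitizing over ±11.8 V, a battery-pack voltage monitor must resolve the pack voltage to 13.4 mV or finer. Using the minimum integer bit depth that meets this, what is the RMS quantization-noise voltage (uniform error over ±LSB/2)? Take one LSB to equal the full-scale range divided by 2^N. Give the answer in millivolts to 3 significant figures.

Range = 11.8 − (-11.8) = 23.6 V.
Levels needed ≥ 23.6/13.4 mV = 1761. 2^11 = 2048 suffices, so N_min = 11.
LSB = 23.6 V ÷ 2^11 = 23.6/2048 V = 11.523 mV.
RMS noise = LSB/√12 = 3.33 mV.

3.33 mV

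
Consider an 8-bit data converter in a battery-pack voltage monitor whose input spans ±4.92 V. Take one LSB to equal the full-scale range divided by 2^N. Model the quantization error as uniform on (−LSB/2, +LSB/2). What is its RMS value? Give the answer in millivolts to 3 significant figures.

11.1 mV

Span: 4.92 V − (-4.92 V) = 9.84 V.
Step size = 9.84/256 V = 38.438 mV.
σ_q = LSB/√12 = 38.438 mV/3.4641 = 11.1 mV.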